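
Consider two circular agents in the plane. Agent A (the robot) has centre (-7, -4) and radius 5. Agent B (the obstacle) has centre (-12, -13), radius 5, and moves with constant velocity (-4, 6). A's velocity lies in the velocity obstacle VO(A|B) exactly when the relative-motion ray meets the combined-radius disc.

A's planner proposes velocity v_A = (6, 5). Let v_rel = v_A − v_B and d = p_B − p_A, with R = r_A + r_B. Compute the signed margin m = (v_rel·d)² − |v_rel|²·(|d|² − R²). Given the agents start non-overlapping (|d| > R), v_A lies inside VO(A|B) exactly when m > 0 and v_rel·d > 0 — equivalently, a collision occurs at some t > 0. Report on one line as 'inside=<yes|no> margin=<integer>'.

d = (-5, -9),  |d|² = 106;  R = 5+5 = 10,  c = 106−10² = 6
v_rel = (10, -1),  |v_rel|² = 101;  v_rel·d = (10)·(-5) + (-1)·(-9) = -41
101·t² + 82·t + 6 = 0  ⇒  m = (-41)² − 101·6 = 1075
m = 1075 > 0,  v_rel·d = -41 < 0  ⇒  outside

inside=no margin=1075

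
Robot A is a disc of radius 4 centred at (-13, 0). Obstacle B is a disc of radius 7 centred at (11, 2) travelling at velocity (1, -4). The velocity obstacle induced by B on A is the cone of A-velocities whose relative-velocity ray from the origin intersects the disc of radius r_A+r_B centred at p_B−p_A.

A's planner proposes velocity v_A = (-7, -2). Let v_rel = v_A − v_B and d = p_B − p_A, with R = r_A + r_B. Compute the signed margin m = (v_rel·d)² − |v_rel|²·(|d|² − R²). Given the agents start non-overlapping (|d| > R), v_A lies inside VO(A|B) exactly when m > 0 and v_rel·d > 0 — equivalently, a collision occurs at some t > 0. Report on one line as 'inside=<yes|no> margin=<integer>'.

d = (24, 2),  |d|² = 580;  R = 4+7 = 11,  c = 580−11² = 459
v_rel = (-8, 2),  |v_rel|² = 68;  v_rel·d = (-8)·(24) + (2)·(2) = -188
68·t² + 376·t + 459 = 0  ⇒  m = (-188)² − 68·459 = 4132
m = 4132 > 0,  v_rel·d = -188 < 0  ⇒  outside

inside=no margin=4132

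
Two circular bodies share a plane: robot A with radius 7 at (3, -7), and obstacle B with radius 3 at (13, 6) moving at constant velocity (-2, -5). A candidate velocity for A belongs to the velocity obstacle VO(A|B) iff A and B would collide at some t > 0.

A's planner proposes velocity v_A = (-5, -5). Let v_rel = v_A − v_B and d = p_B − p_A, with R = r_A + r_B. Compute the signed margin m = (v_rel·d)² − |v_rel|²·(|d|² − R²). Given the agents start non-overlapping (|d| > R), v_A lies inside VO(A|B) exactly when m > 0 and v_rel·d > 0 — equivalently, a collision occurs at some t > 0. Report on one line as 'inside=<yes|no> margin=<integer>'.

d = (10, 13),  |d|² = 269;  R = 7+3 = 10,  c = 269−10² = 169
v_rel = (-3, 0),  |v_rel|² = 9;  v_rel·d = (-3)·(10) + (0)·(13) = -30
9·t² + 60·t + 169 = 0  ⇒  m = (-30)² − 9·169 = -621
m = -621 < 0,  v_rel·d = -30 < 0  ⇒  outside

inside=no margin=-621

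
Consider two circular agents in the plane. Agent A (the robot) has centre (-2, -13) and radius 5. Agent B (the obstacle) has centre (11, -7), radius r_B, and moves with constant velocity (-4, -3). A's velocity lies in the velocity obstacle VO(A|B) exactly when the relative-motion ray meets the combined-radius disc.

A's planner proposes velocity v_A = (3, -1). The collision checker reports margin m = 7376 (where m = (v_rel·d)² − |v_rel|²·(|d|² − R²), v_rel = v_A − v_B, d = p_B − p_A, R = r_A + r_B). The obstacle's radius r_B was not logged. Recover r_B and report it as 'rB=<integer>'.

m = 7376
d = (13, 6);  v_rel = (7, 2),  |v_rel|² = 53
v_rel×d = (7)·(6) − (2)·(13) = 16
since m = R²·53 − 16²:  R² = (256 + 7376) / 53 = 144
R = √144 = 12  ⇒  r_B = 12 − 5 = 7

rB=7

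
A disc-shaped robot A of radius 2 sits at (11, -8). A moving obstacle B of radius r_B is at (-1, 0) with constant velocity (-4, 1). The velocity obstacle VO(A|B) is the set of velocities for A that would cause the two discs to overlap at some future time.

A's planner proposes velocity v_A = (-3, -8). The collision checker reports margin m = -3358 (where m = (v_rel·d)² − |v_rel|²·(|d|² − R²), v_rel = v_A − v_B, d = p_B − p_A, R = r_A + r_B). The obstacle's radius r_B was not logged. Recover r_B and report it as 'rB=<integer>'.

m = -3358
d = (-12, 8);  v_rel = (1, -9),  |v_rel|² = 82
v_rel×d = (1)·(8) − (-9)·(-12) = -100
since m = R²·82 − (-100)²:  R² = (10000 + -3358) / 82 = 81
R = √81 = 9  ⇒  r_B = 9 − 2 = 7

rB=7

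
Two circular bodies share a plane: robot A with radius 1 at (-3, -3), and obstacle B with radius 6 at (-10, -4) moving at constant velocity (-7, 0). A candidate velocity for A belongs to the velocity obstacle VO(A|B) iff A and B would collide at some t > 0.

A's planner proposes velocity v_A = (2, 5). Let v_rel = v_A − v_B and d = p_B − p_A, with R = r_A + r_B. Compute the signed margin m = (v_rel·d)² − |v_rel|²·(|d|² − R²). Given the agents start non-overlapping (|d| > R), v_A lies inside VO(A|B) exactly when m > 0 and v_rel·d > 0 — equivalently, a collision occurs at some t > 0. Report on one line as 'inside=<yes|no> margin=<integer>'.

d = (-7, -1),  |d|² = 50;  R = 1+6 = 7,  c = 50−7² = 1
v_rel = (9, 5),  |v_rel|² = 106;  v_rel·d = (9)·(-7) + (5)·(-1) = -68
106·t² + 136·t + 1 = 0  ⇒  m = (-68)² − 106·1 = 4518
m = 4518 > 0,  v_rel·d = -68 < 0  ⇒  outside

inside=no margin=4518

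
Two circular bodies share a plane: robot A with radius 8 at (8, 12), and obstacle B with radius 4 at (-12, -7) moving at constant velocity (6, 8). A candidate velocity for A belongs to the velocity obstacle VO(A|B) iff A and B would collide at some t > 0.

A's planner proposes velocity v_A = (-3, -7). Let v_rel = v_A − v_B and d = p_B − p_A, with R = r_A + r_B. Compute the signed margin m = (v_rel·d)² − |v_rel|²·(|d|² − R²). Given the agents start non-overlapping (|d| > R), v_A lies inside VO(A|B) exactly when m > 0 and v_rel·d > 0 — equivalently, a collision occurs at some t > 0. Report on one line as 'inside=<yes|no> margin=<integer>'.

d = (-20, -19),  |d|² = 761;  R = 8+4 = 12,  c = 761−12² = 617
v_rel = (-9, -15),  |v_rel|² = 306;  v_rel·d = (-9)·(-20) + (-15)·(-19) = 465
306·t² − 930·t + 617 = 0  ⇒  m = 465² − 306·617 = 27423
m = 27423 > 0,  v_rel·d = 465 > 0  ⇒  inside

inside=yes margin=27423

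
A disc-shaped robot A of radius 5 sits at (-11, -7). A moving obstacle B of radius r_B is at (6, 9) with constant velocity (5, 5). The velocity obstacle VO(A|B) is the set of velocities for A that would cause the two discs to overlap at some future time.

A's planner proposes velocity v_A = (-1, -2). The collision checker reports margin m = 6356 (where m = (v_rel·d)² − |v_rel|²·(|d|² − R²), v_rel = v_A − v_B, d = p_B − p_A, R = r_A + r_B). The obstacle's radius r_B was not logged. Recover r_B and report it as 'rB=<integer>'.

m = 6356
d = (17, 16);  v_rel = (-6, -7),  |v_rel|² = 85
v_rel×d = (-6)·(16) − (-7)·(17) = 23
since m = R²·85 − 23²:  R² = (529 + 6356) / 85 = 81
R = √81 = 9  ⇒  r_B = 9 − 5 = 4

rB=4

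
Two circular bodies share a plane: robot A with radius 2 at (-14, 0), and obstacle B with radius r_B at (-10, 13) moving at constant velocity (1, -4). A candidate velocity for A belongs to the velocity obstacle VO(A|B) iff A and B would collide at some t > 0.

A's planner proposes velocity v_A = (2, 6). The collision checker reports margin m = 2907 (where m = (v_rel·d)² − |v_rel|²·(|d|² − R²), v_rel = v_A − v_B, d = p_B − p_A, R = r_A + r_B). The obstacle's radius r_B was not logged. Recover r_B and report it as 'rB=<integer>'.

m = 2907
d = (4, 13);  v_rel = (1, 10),  |v_rel|² = 101
v_rel×d = (1)·(13) − (10)·(4) = -27
since m = R²·101 − (-27)²:  R² = (729 + 2907) / 101 = 36
R = √36 = 6  ⇒  r_B = 6 − 2 = 4

rB=4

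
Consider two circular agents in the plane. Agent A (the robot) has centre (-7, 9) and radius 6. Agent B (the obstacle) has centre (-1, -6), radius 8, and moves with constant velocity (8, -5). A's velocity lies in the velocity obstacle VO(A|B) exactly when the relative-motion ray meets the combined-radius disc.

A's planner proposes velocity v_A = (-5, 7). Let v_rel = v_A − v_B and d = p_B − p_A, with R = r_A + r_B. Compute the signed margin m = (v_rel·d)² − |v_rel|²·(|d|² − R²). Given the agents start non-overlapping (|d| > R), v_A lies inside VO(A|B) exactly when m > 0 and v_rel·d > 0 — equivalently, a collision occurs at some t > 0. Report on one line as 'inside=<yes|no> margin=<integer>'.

d = (6, -15),  |d|² = 261;  R = 6+8 = 14,  c = 261−14² = 65
v_rel = (-13, 12),  |v_rel|² = 313;  v_rel·d = (-13)·(6) + (12)·(-15) = -258
313·t² + 516·t + 65 = 0  ⇒  m = (-258)² − 313·65 = 46219
m = 46219 > 0,  v_rel·d = -258 < 0  ⇒  outside

inside=no margin=46219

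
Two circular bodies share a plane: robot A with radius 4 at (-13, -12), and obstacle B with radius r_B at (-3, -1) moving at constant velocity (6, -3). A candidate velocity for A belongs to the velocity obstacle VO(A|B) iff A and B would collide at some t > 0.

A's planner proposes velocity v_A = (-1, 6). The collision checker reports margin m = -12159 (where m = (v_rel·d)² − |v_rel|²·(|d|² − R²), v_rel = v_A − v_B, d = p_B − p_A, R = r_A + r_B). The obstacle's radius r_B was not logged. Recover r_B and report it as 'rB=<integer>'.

m = -12159
d = (10, 11);  v_rel = (-7, 9),  |v_rel|² = 130
v_rel×d = (-7)·(11) − (9)·(10) = -167
since m = R²·130 − (-167)²:  R² = (27889 + -12159) / 130 = 121
R = √121 = 11  ⇒  r_B = 11 − 4 = 7

rB=7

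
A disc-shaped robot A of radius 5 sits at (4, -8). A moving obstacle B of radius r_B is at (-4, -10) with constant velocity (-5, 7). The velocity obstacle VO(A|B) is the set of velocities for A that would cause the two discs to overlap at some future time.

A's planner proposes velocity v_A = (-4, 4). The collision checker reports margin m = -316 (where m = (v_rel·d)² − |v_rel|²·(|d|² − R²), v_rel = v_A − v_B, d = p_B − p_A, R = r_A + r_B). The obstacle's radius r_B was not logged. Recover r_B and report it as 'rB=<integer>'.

m = -316
d = (-8, -2);  v_rel = (1, -3),  |v_rel|² = 10
v_rel×d = (1)·(-2) − (-3)·(-8) = -26
since m = R²·10 − (-26)²:  R² = (676 + -316) / 10 = 36
R = √36 = 6  ⇒  r_B = 6 − 5 = 1

rB=1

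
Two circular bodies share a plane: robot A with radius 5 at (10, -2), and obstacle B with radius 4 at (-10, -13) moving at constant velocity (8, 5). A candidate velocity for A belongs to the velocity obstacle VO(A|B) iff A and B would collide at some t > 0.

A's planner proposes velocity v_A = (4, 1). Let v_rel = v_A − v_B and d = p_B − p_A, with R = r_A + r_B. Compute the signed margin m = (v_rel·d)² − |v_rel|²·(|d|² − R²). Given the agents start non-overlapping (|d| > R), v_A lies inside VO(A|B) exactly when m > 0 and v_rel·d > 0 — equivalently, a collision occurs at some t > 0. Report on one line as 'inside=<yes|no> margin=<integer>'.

d = (-20, -11),  |d|² = 521;  R = 5+4 = 9,  c = 521−9² = 440
v_rel = (-4, -4),  |v_rel|² = 32;  v_rel·d = (-4)·(-20) + (-4)·(-11) = 124
32·t² − 248·t + 440 = 0  ⇒  m = 124² − 32·440 = 1296
m = 1296 > 0,  v_rel·d = 124 > 0  ⇒  inside

inside=yes margin=1296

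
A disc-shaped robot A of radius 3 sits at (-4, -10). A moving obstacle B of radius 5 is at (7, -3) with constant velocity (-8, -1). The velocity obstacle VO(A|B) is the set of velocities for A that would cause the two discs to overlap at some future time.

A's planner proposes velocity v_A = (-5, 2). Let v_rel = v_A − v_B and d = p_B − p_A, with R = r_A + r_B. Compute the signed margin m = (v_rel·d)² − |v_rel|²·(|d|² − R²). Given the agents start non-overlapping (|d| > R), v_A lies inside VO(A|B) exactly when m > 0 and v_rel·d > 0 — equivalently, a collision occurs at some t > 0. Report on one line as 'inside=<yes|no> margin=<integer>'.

d = (11, 7),  |d|² = 170;  R = 3+5 = 8,  c = 170−8² = 106
v_rel = (3, 3),  |v_rel|² = 18;  v_rel·d = (3)·(11) + (3)·(7) = 54
18·t² − 108·t + 106 = 0  ⇒  m = 54² − 18·106 = 1008
m = 1008 > 0,  v_rel·d = 54 > 0  ⇒  inside

inside=yes margin=1008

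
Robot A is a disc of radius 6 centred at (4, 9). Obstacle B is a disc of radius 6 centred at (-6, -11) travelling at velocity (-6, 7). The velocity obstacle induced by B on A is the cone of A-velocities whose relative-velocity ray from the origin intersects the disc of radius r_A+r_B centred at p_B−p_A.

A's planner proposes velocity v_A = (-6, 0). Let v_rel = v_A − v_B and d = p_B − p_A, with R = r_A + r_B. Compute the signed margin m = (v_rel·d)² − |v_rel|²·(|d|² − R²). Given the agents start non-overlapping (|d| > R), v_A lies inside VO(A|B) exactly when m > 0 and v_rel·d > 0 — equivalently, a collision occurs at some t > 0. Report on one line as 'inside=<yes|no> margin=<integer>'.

d = (-10, -20),  |d|² = 500;  R = 6+6 = 12,  c = 500−12² = 356
v_rel = (0, -7),  |v_rel|² = 49;  v_rel·d = (0)·(-10) + (-7)·(-20) = 140
49·t² − 280·t + 356 = 0  ⇒  m = 140² − 49·356 = 2156
m = 2156 > 0,  v_rel·d = 140 > 0  ⇒  inside

inside=yes margin=2156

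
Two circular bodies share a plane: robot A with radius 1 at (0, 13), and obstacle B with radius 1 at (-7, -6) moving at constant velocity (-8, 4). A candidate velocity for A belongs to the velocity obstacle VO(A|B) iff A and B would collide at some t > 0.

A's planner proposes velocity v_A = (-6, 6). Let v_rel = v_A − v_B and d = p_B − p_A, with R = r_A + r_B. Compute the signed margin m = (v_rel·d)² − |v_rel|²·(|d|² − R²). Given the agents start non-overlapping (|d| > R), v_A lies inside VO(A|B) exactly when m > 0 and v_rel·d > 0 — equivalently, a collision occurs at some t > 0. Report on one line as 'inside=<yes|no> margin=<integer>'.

d = (-7, -19),  |d|² = 410;  R = 1+1 = 2,  c = 410−2² = 406
v_rel = (2, 2),  |v_rel|² = 8;  v_rel·d = (2)·(-7) + (2)·(-19) = -52
8·t² + 104·t + 406 = 0  ⇒  m = (-52)² − 8·406 = -544
m = -544 < 0,  v_rel·d = -52 < 0  ⇒  outside

inside=no margin=-544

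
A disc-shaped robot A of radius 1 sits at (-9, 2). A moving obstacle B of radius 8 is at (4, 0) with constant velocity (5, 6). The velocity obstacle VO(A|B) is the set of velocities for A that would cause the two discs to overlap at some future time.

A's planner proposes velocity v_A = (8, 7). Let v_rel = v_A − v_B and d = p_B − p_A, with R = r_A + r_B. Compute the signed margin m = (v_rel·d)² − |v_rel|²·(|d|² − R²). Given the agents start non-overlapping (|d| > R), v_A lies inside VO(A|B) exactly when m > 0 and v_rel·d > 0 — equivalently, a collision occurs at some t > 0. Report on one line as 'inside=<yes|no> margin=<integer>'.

d = (13, -2),  |d|² = 173;  R = 1+8 = 9,  c = 173−9² = 92
v_rel = (3, 1),  |v_rel|² = 10;  v_rel·d = (3)·(13) + (1)·(-2) = 37
10·t² − 74·t + 92 = 0  ⇒  m = 37² − 10·92 = 449
m = 449 > 0,  v_rel·d = 37 > 0  ⇒  inside

inside=yes margin=449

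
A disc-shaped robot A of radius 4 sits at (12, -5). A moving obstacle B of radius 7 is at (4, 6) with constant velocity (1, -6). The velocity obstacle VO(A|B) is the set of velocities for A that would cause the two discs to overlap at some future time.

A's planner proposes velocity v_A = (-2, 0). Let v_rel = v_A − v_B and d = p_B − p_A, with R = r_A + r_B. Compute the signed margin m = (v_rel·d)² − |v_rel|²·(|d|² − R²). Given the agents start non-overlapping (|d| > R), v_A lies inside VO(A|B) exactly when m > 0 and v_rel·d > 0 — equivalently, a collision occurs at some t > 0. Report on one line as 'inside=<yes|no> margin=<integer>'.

d = (-8, 11),  |d|² = 185;  R = 4+7 = 11,  c = 185−11² = 64
v_rel = (-3, 6),  |v_rel|² = 45;  v_rel·d = (-3)·(-8) + (6)·(11) = 90
45·t² − 180·t + 64 = 0  ⇒  m = 90² − 45·64 = 5220
m = 5220 > 0,  v_rel·d = 90 > 0  ⇒  inside

inside=yes margin=5220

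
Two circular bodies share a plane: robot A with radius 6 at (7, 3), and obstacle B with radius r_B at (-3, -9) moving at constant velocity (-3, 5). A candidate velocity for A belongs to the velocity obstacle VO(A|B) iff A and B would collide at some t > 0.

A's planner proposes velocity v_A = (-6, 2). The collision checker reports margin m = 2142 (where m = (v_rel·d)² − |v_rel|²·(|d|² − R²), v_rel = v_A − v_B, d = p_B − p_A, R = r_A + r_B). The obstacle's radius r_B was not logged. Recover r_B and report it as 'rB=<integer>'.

m = 2142
d = (-10, -12);  v_rel = (-3, -3),  |v_rel|² = 18
v_rel×d = (-3)·(-12) − (-3)·(-10) = 6
since m = R²·18 − 6²:  R² = (36 + 2142) / 18 = 121
R = √121 = 11  ⇒  r_B = 11 − 6 = 5

rB=5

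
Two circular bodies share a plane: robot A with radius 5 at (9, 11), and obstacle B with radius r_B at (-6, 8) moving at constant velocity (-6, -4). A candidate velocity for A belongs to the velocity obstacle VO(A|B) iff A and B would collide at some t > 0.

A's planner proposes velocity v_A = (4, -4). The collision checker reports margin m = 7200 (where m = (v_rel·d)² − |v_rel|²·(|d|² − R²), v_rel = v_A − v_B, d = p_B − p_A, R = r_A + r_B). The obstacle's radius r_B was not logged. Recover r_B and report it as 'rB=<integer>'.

m = 7200
d = (-15, -3);  v_rel = (10, 0),  |v_rel|² = 100
v_rel×d = (10)·(-3) − (0)·(-15) = -30
since m = R²·100 − (-30)²:  R² = (900 + 7200) / 100 = 81
R = √81 = 9  ⇒  r_B = 9 − 5 = 4

rB=4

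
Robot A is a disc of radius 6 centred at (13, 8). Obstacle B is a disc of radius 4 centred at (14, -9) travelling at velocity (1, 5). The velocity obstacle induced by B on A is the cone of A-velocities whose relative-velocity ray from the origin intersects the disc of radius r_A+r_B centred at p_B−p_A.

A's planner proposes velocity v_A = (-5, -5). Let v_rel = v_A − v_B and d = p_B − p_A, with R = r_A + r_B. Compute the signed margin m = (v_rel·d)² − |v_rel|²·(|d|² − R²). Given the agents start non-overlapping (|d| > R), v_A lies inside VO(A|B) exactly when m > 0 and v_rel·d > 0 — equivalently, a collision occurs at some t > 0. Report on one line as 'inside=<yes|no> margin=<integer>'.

d = (1, -17),  |d|² = 290;  R = 6+4 = 10,  c = 290−10² = 190
v_rel = (-6, -10),  |v_rel|² = 136;  v_rel·d = (-6)·(1) + (-10)·(-17) = 164
136·t² − 328·t + 190 = 0  ⇒  m = 164² − 136·190 = 1056
m = 1056 > 0,  v_rel·d = 164 > 0  ⇒  inside

inside=yes margin=1056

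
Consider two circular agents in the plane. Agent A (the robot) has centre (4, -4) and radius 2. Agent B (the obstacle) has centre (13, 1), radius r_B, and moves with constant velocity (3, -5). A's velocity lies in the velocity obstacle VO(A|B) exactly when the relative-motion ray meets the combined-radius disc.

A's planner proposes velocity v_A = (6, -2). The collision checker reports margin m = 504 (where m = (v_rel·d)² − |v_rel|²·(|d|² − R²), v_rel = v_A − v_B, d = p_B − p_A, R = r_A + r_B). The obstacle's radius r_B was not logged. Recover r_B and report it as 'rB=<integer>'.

m = 504
d = (9, 5);  v_rel = (3, 3),  |v_rel|² = 18
v_rel×d = (3)·(5) − (3)·(9) = -12
since m = R²·18 − (-12)²:  R² = (144 + 504) / 18 = 36
R = √36 = 6  ⇒  r_B = 6 − 2 = 4

rB=4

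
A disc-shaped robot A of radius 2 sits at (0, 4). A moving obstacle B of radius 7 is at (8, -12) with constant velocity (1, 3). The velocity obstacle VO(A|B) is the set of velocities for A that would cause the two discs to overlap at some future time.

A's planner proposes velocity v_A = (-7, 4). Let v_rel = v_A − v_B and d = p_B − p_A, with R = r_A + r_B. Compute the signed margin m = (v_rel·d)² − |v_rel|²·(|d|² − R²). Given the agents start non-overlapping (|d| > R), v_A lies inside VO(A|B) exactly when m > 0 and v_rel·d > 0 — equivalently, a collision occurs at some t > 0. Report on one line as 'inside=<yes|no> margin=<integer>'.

d = (8, -16),  |d|² = 320;  R = 2+7 = 9,  c = 320−9² = 239
v_rel = (-8, 1),  |v_rel|² = 65;  v_rel·d = (-8)·(8) + (1)·(-16) = -80
65·t² + 160·t + 239 = 0  ⇒  m = (-80)² − 65·239 = -9135
m = -9135 < 0,  v_rel·d = -80 < 0  ⇒  outside

inside=no margin=-9135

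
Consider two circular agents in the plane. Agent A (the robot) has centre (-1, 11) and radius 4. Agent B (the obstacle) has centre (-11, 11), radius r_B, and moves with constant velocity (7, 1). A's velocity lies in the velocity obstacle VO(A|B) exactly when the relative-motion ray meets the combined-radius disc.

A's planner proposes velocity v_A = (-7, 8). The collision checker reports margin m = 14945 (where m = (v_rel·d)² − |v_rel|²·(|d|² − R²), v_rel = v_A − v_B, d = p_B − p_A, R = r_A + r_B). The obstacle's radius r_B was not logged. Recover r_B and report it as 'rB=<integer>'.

m = 14945
d = (-10, 0);  v_rel = (-14, 7),  |v_rel|² = 245
v_rel×d = (-14)·(0) − (7)·(-10) = 70
since m = R²·245 − 70²:  R² = (4900 + 14945) / 245 = 81
R = √81 = 9  ⇒  r_B = 9 − 4 = 5

rB=5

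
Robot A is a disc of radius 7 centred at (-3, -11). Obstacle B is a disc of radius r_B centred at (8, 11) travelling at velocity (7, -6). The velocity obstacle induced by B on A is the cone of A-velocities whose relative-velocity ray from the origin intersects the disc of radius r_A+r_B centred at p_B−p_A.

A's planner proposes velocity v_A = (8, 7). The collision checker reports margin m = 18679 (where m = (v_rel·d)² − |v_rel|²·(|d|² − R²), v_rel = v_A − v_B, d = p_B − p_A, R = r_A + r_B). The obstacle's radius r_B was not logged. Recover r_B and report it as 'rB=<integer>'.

m = 18679
d = (11, 22);  v_rel = (1, 13),  |v_rel|² = 170
v_rel×d = (1)·(22) − (13)·(11) = -121
since m = R²·170 − (-121)²:  R² = (14641 + 18679) / 170 = 196
R = √196 = 14  ⇒  r_B = 14 − 7 = 7

rB=7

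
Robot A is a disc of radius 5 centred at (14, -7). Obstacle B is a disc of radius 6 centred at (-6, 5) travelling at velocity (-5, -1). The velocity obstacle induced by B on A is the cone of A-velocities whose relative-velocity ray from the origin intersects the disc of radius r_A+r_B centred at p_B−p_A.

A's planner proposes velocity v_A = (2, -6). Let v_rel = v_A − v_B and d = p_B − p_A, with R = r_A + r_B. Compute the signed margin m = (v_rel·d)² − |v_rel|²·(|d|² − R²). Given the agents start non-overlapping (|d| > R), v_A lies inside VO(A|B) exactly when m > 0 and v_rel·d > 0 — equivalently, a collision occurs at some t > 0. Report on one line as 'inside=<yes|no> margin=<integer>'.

d = (-20, 12),  |d|² = 544;  R = 5+6 = 11,  c = 544−11² = 423
v_rel = (7, -5),  |v_rel|² = 74;  v_rel·d = (7)·(-20) + (-5)·(12) = -200
74·t² + 400·t + 423 = 0  ⇒  m = (-200)² − 74·423 = 8698
m = 8698 > 0,  v_rel·d = -200 < 0  ⇒  outside

inside=no margin=8698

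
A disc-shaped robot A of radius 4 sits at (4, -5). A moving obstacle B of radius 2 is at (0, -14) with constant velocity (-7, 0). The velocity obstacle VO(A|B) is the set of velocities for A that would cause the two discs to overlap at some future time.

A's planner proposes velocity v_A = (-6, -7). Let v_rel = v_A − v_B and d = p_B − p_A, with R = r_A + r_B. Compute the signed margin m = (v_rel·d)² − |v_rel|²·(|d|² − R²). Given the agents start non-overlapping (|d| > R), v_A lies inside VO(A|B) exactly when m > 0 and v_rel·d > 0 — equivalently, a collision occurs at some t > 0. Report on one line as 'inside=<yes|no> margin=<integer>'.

d = (-4, -9),  |d|² = 97;  R = 4+2 = 6,  c = 97−6² = 61
v_rel = (1, -7),  |v_rel|² = 50;  v_rel·d = (1)·(-4) + (-7)·(-9) = 59
50·t² − 118·t + 61 = 0  ⇒  m = 59² − 50·61 = 431
m = 431 > 0,  v_rel·d = 59 > 0  ⇒  inside

inside=yes margin=431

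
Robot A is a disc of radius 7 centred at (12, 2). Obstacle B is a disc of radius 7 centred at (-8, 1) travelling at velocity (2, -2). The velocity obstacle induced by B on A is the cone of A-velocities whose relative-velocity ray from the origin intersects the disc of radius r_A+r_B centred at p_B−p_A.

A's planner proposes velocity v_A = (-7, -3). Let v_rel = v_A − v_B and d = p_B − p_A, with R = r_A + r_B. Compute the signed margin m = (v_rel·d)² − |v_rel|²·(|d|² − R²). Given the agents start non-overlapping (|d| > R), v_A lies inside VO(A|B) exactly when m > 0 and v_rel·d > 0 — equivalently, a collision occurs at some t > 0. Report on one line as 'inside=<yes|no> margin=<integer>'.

d = (-20, -1),  |d|² = 401;  R = 7+7 = 14,  c = 401−14² = 205
v_rel = (-9, -1),  |v_rel|² = 82;  v_rel·d = (-9)·(-20) + (-1)·(-1) = 181
82·t² − 362·t + 205 = 0  ⇒  m = 181² − 82·205 = 15951
m = 15951 > 0,  v_rel·d = 181 > 0  ⇒  inside

inside=yes margin=15951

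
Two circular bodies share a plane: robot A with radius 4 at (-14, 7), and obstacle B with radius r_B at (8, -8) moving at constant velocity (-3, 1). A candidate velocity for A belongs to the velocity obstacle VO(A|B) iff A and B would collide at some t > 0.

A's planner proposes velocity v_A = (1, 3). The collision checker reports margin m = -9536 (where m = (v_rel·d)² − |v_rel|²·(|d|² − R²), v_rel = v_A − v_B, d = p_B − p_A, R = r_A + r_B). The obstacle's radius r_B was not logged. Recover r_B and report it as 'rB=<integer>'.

m = -9536
d = (22, -15);  v_rel = (4, 2),  |v_rel|² = 20
v_rel×d = (4)·(-15) − (2)·(22) = -104
since m = R²·20 − (-104)²:  R² = (10816 + -9536) / 20 = 64
R = √64 = 8  ⇒  r_B = 8 − 4 = 4

rB=4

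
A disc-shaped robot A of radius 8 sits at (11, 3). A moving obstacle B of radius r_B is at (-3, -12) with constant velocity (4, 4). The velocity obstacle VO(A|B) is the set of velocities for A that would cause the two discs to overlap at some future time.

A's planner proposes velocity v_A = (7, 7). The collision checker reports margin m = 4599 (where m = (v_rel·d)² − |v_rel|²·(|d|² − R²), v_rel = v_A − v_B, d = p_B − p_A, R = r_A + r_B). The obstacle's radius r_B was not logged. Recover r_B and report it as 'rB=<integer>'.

m = 4599
d = (-14, -15);  v_rel = (3, 3),  |v_rel|² = 18
v_rel×d = (3)·(-15) − (3)·(-14) = -3
since m = R²·18 − (-3)²:  R² = (9 + 4599) / 18 = 256
R = √256 = 16  ⇒  r_B = 16 − 8 = 8

rB=8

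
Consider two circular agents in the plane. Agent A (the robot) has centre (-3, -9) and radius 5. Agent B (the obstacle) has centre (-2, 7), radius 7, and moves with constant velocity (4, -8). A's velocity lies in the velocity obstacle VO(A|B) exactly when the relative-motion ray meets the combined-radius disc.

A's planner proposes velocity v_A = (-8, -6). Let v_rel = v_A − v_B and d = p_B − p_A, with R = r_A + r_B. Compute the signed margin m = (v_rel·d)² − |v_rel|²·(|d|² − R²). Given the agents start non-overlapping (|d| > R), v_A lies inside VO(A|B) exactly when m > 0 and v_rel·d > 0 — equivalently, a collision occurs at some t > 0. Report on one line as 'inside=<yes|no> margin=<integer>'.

d = (1, 16),  |d|² = 257;  R = 5+7 = 12,  c = 257−12² = 113
v_rel = (-12, 2),  |v_rel|² = 148;  v_rel·d = (-12)·(1) + (2)·(16) = 20
148·t² − 40·t + 113 = 0  ⇒  m = 20² − 148·113 = -16324
m = -16324 < 0,  v_rel·d = 20 > 0  ⇒  outside

inside=no margin=-16324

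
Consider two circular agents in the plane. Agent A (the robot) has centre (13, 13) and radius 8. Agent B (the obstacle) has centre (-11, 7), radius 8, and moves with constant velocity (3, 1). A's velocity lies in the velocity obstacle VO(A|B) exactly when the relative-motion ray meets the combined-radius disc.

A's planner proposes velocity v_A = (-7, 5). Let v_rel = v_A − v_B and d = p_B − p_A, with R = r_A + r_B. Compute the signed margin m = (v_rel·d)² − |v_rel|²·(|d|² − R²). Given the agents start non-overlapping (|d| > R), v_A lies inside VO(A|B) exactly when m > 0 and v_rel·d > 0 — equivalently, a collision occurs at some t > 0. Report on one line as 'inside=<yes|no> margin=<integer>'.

d = (-24, -6),  |d|² = 612;  R = 8+8 = 16,  c = 612−16² = 356
v_rel = (-10, 4),  |v_rel|² = 116;  v_rel·d = (-10)·(-24) + (4)·(-6) = 216
116·t² − 432·t + 356 = 0  ⇒  m = 216² − 116·356 = 5360
m = 5360 > 0,  v_rel·d = 216 > 0  ⇒  inside

inside=yes margin=5360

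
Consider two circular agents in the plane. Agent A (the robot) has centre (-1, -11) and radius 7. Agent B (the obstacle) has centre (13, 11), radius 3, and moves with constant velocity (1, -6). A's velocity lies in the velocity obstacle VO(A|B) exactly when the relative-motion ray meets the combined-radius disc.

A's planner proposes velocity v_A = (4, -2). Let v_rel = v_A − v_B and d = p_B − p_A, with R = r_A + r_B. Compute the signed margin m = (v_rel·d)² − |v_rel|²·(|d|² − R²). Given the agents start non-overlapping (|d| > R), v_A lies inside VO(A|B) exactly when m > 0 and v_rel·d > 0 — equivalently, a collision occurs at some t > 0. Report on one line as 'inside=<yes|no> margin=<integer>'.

d = (14, 22),  |d|² = 680;  R = 7+3 = 10,  c = 680−10² = 580
v_rel = (3, 4),  |v_rel|² = 25;  v_rel·d = (3)·(14) + (4)·(22) = 130
25·t² − 260·t + 580 = 0  ⇒  m = 130² − 25·580 = 2400
m = 2400 > 0,  v_rel·d = 130 > 0  ⇒  inside

inside=yes margin=2400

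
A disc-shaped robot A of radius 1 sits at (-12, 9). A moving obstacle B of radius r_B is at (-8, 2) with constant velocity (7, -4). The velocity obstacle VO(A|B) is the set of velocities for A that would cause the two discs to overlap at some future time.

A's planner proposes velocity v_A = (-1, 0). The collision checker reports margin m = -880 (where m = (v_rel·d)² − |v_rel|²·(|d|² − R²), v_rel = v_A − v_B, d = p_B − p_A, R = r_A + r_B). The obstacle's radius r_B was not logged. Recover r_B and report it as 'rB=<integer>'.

m = -880
d = (4, -7);  v_rel = (-8, 4),  |v_rel|² = 80
v_rel×d = (-8)·(-7) − (4)·(4) = 40
since m = R²·80 − 40²:  R² = (1600 + -880) / 80 = 9
R = √9 = 3  ⇒  r_B = 3 − 1 = 2

rB=2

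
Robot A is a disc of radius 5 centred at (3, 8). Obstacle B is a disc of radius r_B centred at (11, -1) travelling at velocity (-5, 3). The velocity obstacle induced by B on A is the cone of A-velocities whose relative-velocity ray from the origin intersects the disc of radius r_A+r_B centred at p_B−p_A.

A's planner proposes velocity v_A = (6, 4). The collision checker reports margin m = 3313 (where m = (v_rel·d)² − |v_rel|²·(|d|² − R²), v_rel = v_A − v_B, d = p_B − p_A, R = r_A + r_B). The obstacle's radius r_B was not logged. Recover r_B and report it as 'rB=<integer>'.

m = 3313
d = (8, -9);  v_rel = (11, 1),  |v_rel|² = 122
v_rel×d = (11)·(-9) − (1)·(8) = -107
since m = R²·122 − (-107)²:  R² = (11449 + 3313) / 122 = 121
R = √121 = 11  ⇒  r_B = 11 − 5 = 6

rB=6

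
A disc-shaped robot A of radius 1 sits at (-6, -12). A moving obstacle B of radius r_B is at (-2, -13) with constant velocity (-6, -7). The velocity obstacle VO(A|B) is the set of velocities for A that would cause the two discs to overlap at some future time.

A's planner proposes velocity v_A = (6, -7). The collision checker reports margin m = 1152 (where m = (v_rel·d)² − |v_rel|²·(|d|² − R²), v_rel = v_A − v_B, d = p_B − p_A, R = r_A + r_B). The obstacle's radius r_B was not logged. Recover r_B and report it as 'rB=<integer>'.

m = 1152
d = (4, -1);  v_rel = (12, 0),  |v_rel|² = 144
v_rel×d = (12)·(-1) − (0)·(4) = -12
since m = R²·144 − (-12)²:  R² = (144 + 1152) / 144 = 9
R = √9 = 3  ⇒  r_B = 3 − 1 = 2

rB=2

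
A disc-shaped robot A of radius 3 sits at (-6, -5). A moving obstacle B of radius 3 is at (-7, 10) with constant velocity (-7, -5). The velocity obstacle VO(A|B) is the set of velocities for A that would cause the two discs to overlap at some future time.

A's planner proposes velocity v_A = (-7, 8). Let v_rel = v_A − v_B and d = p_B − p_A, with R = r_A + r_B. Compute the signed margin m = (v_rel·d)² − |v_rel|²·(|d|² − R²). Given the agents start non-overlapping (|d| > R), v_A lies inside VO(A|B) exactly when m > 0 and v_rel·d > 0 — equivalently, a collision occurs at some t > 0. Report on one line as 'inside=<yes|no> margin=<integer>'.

d = (-1, 15),  |d|² = 226;  R = 3+3 = 6,  c = 226−6² = 190
v_rel = (0, 13),  |v_rel|² = 169;  v_rel·d = (0)·(-1) + (13)·(15) = 195
169·t² − 390·t + 190 = 0  ⇒  m = 195² − 169·190 = 5915
m = 5915 > 0,  v_rel·d = 195 > 0  ⇒  inside

inside=yes margin=5915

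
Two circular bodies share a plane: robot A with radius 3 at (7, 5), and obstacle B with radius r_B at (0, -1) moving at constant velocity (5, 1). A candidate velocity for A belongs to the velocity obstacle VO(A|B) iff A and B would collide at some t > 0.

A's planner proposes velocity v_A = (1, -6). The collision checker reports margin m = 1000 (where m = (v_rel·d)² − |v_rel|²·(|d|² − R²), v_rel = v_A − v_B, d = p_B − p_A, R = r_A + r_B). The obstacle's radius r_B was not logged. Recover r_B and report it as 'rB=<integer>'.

m = 1000
d = (-7, -6);  v_rel = (-4, -7),  |v_rel|² = 65
v_rel×d = (-4)·(-6) − (-7)·(-7) = -25
since m = R²·65 − (-25)²:  R² = (625 + 1000) / 65 = 25
R = √25 = 5  ⇒  r_B = 5 − 3 = 2

rB=2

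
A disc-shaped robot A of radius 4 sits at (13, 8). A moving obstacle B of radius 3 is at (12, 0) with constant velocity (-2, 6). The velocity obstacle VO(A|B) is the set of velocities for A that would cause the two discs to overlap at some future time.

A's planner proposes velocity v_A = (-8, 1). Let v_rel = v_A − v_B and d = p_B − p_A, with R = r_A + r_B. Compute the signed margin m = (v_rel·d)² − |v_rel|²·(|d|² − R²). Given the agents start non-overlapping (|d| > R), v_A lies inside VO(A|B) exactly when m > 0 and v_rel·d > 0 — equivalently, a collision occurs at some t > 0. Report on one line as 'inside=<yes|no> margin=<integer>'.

d = (-1, -8),  |d|² = 65;  R = 4+3 = 7,  c = 65−7² = 16
v_rel = (-6, -5),  |v_rel|² = 61;  v_rel·d = (-6)·(-1) + (-5)·(-8) = 46
61·t² − 92·t + 16 = 0  ⇒  m = 46² − 61·16 = 1140
m = 1140 > 0,  v_rel·d = 46 > 0  ⇒  inside

inside=yes margin=1140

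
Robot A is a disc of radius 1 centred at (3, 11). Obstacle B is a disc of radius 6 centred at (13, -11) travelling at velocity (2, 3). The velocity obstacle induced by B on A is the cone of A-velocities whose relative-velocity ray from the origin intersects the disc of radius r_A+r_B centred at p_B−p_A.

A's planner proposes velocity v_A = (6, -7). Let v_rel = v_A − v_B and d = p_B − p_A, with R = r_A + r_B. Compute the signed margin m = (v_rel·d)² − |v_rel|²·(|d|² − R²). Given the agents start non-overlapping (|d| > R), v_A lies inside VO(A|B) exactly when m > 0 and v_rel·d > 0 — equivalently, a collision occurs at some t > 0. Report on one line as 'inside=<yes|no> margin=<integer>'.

d = (10, -22),  |d|² = 584;  R = 1+6 = 7,  c = 584−7² = 535
v_rel = (4, -10),  |v_rel|² = 116;  v_rel·d = (4)·(10) + (-10)·(-22) = 260
116·t² − 520·t + 535 = 0  ⇒  m = 260² − 116·535 = 5540
m = 5540 > 0,  v_rel·d = 260 > 0  ⇒  inside

inside=yes margin=5540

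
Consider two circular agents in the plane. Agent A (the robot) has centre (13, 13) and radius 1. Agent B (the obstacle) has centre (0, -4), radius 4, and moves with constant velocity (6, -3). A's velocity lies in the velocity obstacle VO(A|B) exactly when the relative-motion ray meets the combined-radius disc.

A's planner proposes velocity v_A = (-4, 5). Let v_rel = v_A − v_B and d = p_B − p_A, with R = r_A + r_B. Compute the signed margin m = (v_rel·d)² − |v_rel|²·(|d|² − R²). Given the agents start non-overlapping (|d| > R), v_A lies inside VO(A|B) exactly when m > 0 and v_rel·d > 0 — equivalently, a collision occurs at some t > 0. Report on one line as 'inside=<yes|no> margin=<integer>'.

d = (-13, -17),  |d|² = 458;  R = 1+4 = 5,  c = 458−5² = 433
v_rel = (-10, 8),  |v_rel|² = 164;  v_rel·d = (-10)·(-13) + (8)·(-17) = -6
164·t² + 12·t + 433 = 0  ⇒  m = (-6)² − 164·433 = -70976
m = -70976 < 0,  v_rel·d = -6 < 0  ⇒  outside

inside=no margin=-70976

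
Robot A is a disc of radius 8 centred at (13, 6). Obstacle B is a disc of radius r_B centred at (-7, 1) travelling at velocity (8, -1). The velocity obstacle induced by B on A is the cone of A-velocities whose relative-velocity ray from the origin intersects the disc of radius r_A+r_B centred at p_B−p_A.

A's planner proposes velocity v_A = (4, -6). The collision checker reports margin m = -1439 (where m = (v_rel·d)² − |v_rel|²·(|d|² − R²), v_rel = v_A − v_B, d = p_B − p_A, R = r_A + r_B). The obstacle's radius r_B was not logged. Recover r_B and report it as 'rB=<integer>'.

m = -1439
d = (-20, -5);  v_rel = (-4, -5),  |v_rel|² = 41
v_rel×d = (-4)·(-5) − (-5)·(-20) = -80
since m = R²·41 − (-80)²:  R² = (6400 + -1439) / 41 = 121
R = √121 = 11  ⇒  r_B = 11 − 8 = 3

rB=3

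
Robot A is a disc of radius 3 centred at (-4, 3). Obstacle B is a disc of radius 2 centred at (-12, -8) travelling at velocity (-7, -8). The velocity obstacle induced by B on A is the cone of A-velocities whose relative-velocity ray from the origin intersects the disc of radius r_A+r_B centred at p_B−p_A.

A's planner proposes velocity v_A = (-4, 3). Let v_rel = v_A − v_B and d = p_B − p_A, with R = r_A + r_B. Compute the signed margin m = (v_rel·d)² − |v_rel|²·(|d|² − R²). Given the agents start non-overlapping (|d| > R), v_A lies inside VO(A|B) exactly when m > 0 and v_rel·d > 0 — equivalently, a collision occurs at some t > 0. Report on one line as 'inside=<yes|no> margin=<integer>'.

d = (-8, -11),  |d|² = 185;  R = 3+2 = 5,  c = 185−5² = 160
v_rel = (3, 11),  |v_rel|² = 130;  v_rel·d = (3)·(-8) + (11)·(-11) = -145
130·t² + 290·t + 160 = 0  ⇒  m = (-145)² − 130·160 = 225
m = 225 > 0,  v_rel·d = -145 < 0  ⇒  outside

inside=no margin=225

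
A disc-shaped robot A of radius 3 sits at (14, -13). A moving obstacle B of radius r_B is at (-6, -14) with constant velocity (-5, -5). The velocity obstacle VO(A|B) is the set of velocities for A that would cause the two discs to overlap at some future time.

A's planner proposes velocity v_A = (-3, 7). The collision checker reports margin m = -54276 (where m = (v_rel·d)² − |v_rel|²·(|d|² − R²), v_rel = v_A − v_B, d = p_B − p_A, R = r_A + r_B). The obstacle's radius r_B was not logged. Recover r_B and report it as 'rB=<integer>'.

m = -54276
d = (-20, -1);  v_rel = (2, 12),  |v_rel|² = 148
v_rel×d = (2)·(-1) − (12)·(-20) = 238
since m = R²·148 − 238²:  R² = (56644 + -54276) / 148 = 16
R = √16 = 4  ⇒  r_B = 4 − 3 = 1

rB=1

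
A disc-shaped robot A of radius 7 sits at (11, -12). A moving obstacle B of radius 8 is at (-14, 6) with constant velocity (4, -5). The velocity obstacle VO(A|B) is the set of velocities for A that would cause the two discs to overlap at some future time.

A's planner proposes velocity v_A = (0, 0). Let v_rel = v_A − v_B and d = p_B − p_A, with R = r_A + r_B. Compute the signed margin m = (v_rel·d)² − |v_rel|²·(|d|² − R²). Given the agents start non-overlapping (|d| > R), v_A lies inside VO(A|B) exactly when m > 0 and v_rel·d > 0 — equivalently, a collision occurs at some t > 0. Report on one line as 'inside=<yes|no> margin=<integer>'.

d = (-25, 18),  |d|² = 949;  R = 7+8 = 15,  c = 949−15² = 724
v_rel = (-4, 5),  |v_rel|² = 41;  v_rel·d = (-4)·(-25) + (5)·(18) = 190
41·t² − 380·t + 724 = 0  ⇒  m = 190² − 41·724 = 6416
m = 6416 > 0,  v_rel·d = 190 > 0  ⇒  inside

inside=yes margin=6416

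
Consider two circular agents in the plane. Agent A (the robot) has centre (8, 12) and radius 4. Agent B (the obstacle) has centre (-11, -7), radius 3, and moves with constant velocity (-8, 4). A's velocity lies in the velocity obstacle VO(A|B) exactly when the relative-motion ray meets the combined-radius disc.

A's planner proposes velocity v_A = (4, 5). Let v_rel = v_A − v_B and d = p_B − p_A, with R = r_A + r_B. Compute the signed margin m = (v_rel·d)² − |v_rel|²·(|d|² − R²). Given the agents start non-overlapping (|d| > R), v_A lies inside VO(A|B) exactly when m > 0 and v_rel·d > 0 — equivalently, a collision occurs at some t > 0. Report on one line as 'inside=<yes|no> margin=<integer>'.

d = (-19, -19),  |d|² = 722;  R = 4+3 = 7,  c = 722−7² = 673
v_rel = (12, 1),  |v_rel|² = 145;  v_rel·d = (12)·(-19) + (1)·(-19) = -247
145·t² + 494·t + 673 = 0  ⇒  m = (-247)² − 145·673 = -36576
m = -36576 < 0,  v_rel·d = -247 < 0  ⇒  outside

inside=no margin=-36576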